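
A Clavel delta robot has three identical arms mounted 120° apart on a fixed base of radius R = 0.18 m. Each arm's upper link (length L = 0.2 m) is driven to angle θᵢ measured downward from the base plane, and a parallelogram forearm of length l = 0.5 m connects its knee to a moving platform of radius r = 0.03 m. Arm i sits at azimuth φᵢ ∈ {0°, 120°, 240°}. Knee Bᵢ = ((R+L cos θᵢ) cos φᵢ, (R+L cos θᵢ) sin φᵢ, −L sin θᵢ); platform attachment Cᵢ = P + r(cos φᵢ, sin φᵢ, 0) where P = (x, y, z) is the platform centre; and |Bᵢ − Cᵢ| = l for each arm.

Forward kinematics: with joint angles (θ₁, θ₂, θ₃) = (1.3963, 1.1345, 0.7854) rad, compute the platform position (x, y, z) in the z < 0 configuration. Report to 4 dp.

arm 1 at φ=0.0°: (R−r)+L cos θ1 = 0.1847;  centre 1 = (0.1847, 0.0000, -0.1970)
arm 2 at φ=120.0°: (R−r)+L cos θ2 = 0.2345;  centre 2 = (-0.1173, 0.2031, -0.1813)
arm 3 at φ=240.0°: (R−r)+L cos θ3 = 0.2914;  centre 3 = (-0.1457, -0.2524, -0.1414)
|centre ₂|²−|centre ₁|² = 0.0149;  |centre ₃|²−|centre ₁|² = 0.0320
linear system: -0.6040x+0.4062y = 0.0149−0.0314z; -0.6609x+-0.5048y = 0.0320−0.1111z
det = 0.5733;  x = -0.0358+0.1063z,  y = -0.0165+0.0808z
into |P−centre ₁|² = l²: 1.0178z² + 0.3443z + -0.1623 = 0;  Δ = 0.7793;  z = -0.6028 or 0.2645 → z<0 root = -0.6028
x = -0.0999, y = -0.0652

(-0.0999, -0.0652, -0.6028)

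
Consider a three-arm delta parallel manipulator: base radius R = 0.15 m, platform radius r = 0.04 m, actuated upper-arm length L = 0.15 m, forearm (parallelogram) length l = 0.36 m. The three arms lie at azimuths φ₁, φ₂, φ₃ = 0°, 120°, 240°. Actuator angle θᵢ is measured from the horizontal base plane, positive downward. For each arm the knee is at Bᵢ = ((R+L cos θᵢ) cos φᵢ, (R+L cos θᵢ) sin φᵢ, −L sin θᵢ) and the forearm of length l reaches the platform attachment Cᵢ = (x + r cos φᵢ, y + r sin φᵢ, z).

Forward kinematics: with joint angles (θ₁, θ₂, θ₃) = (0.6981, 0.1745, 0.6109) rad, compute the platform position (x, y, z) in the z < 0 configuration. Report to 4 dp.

(-0.0433, 0.0519, -0.3309)

arm 1 at φ=0.0°: ρ1 = 0.2249;  S1 = (0.2249, 0.0000, -0.0964)
φ2=120.0°: virtual centre (-0.1289, 0.2232, -0.0260), radius l
arm 3 at φ=240.0°: ρ3 = 0.2329;  S3 = (-0.1164, -0.2017, -0.0860)
|S₂|²−|S₁|² = 0.0072;  |S₃|²−|S₁|² = 0.0018
plane₁₂: -0.7075x+0.4464y+0.1407z = 0.0072
det = 0.5901;  x = -0.0063+0.1119z,  y = 0.0063+-0.1379z
into |P−S₁|² = l²: 1.0315z² + 0.1394z + -0.0668 = 0;  Δ = 0.2952;  z = -0.3309 or 0.1958 → z<0 root = -0.3309
x = -0.0433, y = 0.0519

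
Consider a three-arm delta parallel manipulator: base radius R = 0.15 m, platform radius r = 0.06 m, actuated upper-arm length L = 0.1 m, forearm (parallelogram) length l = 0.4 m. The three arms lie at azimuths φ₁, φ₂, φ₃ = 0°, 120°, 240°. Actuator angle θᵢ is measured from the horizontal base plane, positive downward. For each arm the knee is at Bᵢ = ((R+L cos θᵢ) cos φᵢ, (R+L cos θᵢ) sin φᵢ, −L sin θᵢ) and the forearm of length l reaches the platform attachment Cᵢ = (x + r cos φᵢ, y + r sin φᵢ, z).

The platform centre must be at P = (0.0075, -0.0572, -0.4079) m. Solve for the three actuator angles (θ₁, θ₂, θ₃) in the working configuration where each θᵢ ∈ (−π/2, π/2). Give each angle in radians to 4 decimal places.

φ1=0.0° → target in arm frame (0.0075, -0.0572)
  e−x'=0.0825;  (l²−L²−(e−x')²−y'²−z²)/2L = -0.1323
  √(A²+B²)=0.4162;  θ1 = -1.3712+1.8943 ≈ 0.5231
arm 2 (φ=120.0°): x'=-0.0533, y'=0.0221
  A=0.1433, B=-0.4079, C=(l²−L²−A²−y'²−z²)/(2L)=-0.1870
  √(A²+B²)=0.4323;  θ2 = -1.2330+2.0181 ≈ 0.7851
rotate P by −φ3: (0.0458, 0.0351, -0.4079)
  e−x'=0.0442;  (l²−L²−(e−x')²−y'²−z²)/2L = -0.0978
  γ=atan2(-0.4079,0.0442)=-1.4628;  ψ=arccos(-0.2385)=1.8116;  θ3=γ+ψ≈0.3488

θ₁ = 0.5231, θ₂ = 0.7851, θ₃ = 0.3488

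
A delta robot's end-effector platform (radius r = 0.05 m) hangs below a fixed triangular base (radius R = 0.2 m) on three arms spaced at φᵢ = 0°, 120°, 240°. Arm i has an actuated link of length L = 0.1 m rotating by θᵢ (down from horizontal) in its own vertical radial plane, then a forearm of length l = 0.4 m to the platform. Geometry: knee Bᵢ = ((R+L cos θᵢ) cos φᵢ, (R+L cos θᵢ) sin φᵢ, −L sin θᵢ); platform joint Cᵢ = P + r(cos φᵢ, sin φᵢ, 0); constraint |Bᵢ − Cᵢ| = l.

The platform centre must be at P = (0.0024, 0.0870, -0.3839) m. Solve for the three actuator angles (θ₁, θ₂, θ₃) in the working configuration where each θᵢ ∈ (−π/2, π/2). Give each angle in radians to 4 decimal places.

θ₁ = 0.6981, θ₂ = 0.2617, θ₃ = 1.1342

rotate P by −φ1: (0.0024, 0.0870, -0.3839)
  e−x'=0.1476;  (l²−L²−(e−x')²−y'²−z²)/2L = -0.1337
  θ1 = atan2(B,A) + arccos(C/0.4113) = 0.6981
φ2=120.0° → target in arm frame (0.0741, -0.0456)
  A=0.0759, B=-0.3839, C=(l²−L²−A²−y'²−z²)/(2L)=-0.0261
  θ2 = atan2(B,A) + arccos(C/0.3913) = 0.2617
rotate P by −φ3: (-0.0765, -0.0414, -0.3839)
  e−x'=0.2265;  (l²−L²−(e−x')²−y'²−z²)/2L = -0.2521
  √(A²+B²)=0.4458;  θ3 = -1.0377+2.1719 ≈ 1.1342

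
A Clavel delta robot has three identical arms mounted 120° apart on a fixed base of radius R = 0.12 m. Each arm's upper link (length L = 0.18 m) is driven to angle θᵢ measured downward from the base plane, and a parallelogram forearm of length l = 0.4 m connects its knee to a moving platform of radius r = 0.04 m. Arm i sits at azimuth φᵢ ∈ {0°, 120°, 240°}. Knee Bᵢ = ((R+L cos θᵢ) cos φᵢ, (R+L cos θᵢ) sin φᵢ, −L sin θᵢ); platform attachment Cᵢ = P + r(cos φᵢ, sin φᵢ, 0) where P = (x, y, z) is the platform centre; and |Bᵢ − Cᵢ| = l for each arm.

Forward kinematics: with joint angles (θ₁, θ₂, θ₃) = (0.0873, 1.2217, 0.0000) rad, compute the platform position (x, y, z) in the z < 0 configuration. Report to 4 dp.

(0.1039, -0.2024, -0.3237)

arm 1 at φ=0.0°: (R−r)+L cos θ1 = 0.2593;  S1 = (0.2593, 0.0000, -0.0157)
φ2=120.0°: virtual centre (-0.0708, 0.1226, -0.1691), radius l
arm 3 at φ=240.0°: (R−r)+L cos θ3 = 0.2600;  S3 = (-0.1300, -0.2252, 0.0000)
|S₂|²−|S₁|² = -0.0188;  |S₃|²−|S₁|² = 0.0001
[-0.6602 0.2452 -0.3069]·P = -0.0188;  [-0.7786 -0.4503 0.0314]·P = 0.0001
Cramer: x(z) = 0.0173-0.2673z;  y(z) = -0.0302+0.5319z
quadratic in z: (1.3544)z²+(0.1286)z+(-0.1003)=0, √Δ=0.7482 → z ∈ {-0.3237, 0.2287}; z = -0.3237 (taking z<0)
x = 0.1039, y = -0.2024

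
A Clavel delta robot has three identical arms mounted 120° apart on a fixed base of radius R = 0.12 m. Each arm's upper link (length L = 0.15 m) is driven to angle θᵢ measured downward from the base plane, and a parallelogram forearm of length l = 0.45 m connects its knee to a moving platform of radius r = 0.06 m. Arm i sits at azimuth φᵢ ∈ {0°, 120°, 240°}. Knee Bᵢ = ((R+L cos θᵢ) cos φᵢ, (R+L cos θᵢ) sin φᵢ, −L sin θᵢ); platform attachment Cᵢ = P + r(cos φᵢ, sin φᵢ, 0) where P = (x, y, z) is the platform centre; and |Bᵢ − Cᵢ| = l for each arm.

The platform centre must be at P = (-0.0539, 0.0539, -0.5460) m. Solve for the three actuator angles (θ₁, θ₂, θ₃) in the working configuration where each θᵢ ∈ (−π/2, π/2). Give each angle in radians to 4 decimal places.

rotate P by −φ1: (-0.0539, 0.0539, -0.5460)
  e−x'=0.1139;  (l²−L²−(e−x')²−y'²−z²)/2L = -0.4466
  √(A²+B²)=0.5578;  θ1 = -1.3651+2.4994 ≈ 1.1343
arm 2 (φ=120.0°): x'=0.0736, y'=0.0197
  e−x'=-0.0136;  (l²−L²−(e−x')²−y'²−z²)/2L = -0.3956
  γ=atan2(-0.5460,-0.0136)=-1.5958;  ψ=arccos(-0.7244)=2.3809;  θ2=γ+ψ≈0.7852
arm 3 (φ=240.0°): x'=-0.0197, y'=-0.0736
  A cos θ + B sin θ = C:  0.0797·cos θ + -0.5460·sin θ = -0.4330
  γ=atan2(-0.5460,0.0797)=-1.4258;  ψ=arccos(-0.7847)=2.4730;  θ3=γ+ψ≈1.0472

θ₁ = 1.1343, θ₂ = 0.7852, θ₃ = 1.0472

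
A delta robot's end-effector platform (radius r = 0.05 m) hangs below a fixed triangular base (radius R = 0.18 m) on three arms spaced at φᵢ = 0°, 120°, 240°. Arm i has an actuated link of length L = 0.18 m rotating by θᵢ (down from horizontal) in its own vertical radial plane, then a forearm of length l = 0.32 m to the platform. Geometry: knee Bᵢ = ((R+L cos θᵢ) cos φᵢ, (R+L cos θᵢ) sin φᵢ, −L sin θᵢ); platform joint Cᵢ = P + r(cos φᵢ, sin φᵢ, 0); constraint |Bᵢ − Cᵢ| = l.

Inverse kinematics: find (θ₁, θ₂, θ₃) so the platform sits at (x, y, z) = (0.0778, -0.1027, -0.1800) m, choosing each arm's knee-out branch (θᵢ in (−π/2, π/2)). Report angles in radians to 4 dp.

φ1=0.0° → target in arm frame (0.0778, -0.1027)
  A=0.0522, B=-0.1800, C=(l²−L²−A²−y'²−z²)/(2L)=0.0676
  √(A²+B²)=0.1874;  θ1 = -1.2885+1.2019 ≈ -0.0866
φ2=120.0° → target in arm frame (-0.1278, -0.0160)
  A=0.2578, B=-0.1800, C=(l²−L²−A²−y'²−z²)/(2L)=-0.0809
  γ=atan2(-0.1800,0.2578)=-0.6095;  ψ=arccos(-0.2574)=1.8311;  θ2=γ+ψ≈1.2217
rotate P by −φ3: (0.0500, 0.1187, -0.1800)
  A cos θ + B sin θ = C:  0.0800·cos θ + -0.1800·sin θ = 0.0475
  θ3 = atan2(B,A) + arccos(C/0.1970) = 0.1743

θ₁ = -0.0866, θ₂ = 1.2217, θ₃ = 0.1743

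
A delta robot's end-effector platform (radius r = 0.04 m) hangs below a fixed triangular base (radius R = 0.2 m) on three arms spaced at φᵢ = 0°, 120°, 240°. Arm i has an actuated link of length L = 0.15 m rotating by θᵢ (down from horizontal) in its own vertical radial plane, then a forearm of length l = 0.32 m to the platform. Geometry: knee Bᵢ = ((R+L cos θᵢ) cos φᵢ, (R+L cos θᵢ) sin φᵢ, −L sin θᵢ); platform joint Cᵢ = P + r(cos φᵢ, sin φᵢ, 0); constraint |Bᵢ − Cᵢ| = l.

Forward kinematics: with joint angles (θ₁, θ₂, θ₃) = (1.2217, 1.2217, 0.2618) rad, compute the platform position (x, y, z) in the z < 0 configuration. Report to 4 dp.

arm 1 at φ=0.0°: e+L cos θ1 = 0.2113;  O1 = (0.2113, 0.0000, -0.1410)
φ2=120.0°: virtual centre (-0.1057, 0.1830, -0.1410), radius l
φ3=240.0°: virtual centre (-0.1524, -0.2640, -0.0388), radius l
|O₂|²−|O₁|² = 0.0000;  |O₃|²−|O₁|² = 0.0299
[-0.6339 0.3660 0.0000]·P = 0.0000;  [-0.7275 -0.5281 0.2043]·P = 0.0299
Cramer: x(z) = -0.0182+0.1244z;  y(z) = -0.0316+0.2154z
quadratic in z: (1.0619)z²+(0.2112)z+(-0.0288)=0, √Δ=0.4088 → z ∈ {-0.2919, 0.0930}; z = -0.2919 (taking z<0)
x = -0.0545, y = -0.0945

(-0.0545, -0.0945, -0.2919)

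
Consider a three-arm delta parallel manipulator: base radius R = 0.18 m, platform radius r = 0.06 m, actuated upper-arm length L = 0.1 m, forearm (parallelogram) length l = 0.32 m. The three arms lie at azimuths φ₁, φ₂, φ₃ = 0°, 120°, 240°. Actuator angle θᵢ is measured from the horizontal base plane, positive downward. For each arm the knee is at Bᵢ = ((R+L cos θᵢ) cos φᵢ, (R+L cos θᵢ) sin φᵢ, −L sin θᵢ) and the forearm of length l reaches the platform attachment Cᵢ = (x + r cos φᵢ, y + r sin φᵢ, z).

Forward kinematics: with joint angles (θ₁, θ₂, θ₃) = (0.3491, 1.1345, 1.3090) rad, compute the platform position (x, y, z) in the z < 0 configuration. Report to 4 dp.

φ1=0.0°: virtual centre (0.2140, 0.0000, -0.0342), radius l
arm 2 at φ=120.0°: e+L cos θ2 = 0.1623;  centre 2 = (-0.0811, 0.1405, -0.0906)
centre 3 = (0.1459·cos240.0°, 0.1459·sin240.0°, -0.0966) = (-0.0729, -0.1263, -0.0966)
subtract pairs → two planes through P
plane₁₂: -0.5902x+0.2810y+-0.1129z = -0.0124
det = 0.3104;  x = 0.0249+-0.2048z,  y = 0.0081+-0.0286z
into |P−centre ₁|² = l²: 1.0428z² + 0.1454z + -0.0654 = 0;  Δ = 0.2940;  z = -0.3297 or 0.1903 → z<0 root = -0.3297
x = 0.0924, y = 0.0176

(0.0924, 0.0176, -0.3297)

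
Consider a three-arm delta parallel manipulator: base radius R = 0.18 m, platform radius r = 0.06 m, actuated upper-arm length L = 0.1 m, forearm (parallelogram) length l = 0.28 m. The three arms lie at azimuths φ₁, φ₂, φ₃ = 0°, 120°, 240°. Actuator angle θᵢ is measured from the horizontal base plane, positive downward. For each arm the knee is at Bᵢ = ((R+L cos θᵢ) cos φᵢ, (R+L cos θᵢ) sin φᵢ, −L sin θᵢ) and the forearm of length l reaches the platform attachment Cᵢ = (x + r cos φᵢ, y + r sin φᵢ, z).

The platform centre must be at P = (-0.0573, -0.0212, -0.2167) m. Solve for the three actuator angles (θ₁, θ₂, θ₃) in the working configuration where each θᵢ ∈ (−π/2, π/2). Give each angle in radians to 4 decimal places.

arm 1 (φ=0.0°): x'=-0.0573, y'=-0.0212
  A=0.1773, B=-0.2167, C=(l²−L²−A²−y'²−z²)/(2L)=-0.0522
  √(A²+B²)=0.2800;  θ1 = -0.8851+1.7584 ≈ 0.8733
φ2=120.0° → target in arm frame (0.0103, 0.0602)
  A=0.1097, B=-0.2167, C=(l²−L²−A²−y'²−z²)/(2L)=0.0289
  √(A²+B²)=0.2429;  θ2 = -1.1021+1.4516 ≈ 0.3494
rotate P by −φ3: (0.0470, -0.0390, -0.2167)
  A=0.0730, B=-0.2167, C=(l²−L²−A²−y'²−z²)/(2L)=0.0730
  √(A²+B²)=0.2287;  θ3 = -1.2459+1.2461 ≈ 0.0002

θ₁ = 0.8733, θ₂ = 0.3494, θ₃ = 0.0002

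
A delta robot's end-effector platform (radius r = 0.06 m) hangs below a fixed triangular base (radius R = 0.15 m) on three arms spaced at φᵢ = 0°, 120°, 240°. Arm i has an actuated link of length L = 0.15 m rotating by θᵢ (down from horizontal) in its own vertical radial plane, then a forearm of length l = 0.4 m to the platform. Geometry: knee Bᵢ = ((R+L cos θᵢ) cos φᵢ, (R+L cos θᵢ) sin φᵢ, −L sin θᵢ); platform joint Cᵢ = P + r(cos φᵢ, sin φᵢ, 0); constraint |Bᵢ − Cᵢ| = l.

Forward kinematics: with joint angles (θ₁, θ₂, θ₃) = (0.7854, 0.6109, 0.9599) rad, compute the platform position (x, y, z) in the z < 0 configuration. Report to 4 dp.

arm 1 at φ=0.0°: (R−r)+L cos θ1 = 0.1961;  S1 = (0.1961, 0.0000, -0.1061)
φ2=120.0°: virtual centre (-0.1064, 0.1844, -0.0860), radius l
S3 = (0.1760·cos240.0°, 0.1760·sin240.0°, -0.1229) = (-0.0880, -0.1525, -0.1229)
eliminate P² terms by subtracting sphere 1 from 2 and 3
[-0.6050 0.3687 0.0401]·P = 0.0030;  [-0.5682 -0.3049 -0.0336]·P = -0.0036
det = 0.3940;  x = 0.0010+-0.0005z,  y = 0.0099+-0.1094z
quadratic in z: (1.0120)z²+(0.2101)z+(-0.1106)=0, √Δ=0.7014 → z ∈ {-0.4504, 0.2427}; z = -0.4504 (taking z<0)
x = 0.0012, y = 0.0592

(0.0012, 0.0592, -0.4504)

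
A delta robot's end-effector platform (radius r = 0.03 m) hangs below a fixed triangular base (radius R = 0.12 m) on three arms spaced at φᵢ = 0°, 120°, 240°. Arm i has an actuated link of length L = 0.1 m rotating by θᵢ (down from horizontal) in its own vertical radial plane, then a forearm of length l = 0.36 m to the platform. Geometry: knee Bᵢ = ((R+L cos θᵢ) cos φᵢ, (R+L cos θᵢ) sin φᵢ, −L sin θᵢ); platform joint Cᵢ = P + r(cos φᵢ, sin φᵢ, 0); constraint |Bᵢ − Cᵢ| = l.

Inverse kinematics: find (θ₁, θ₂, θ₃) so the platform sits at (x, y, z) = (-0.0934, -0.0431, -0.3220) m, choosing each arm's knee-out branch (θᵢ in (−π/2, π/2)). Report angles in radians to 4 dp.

arm 1 (φ=0.0°): x'=-0.0934, y'=-0.0431
  A=0.1834, B=-0.3220, C=(l²−L²−A²−y'²−z²)/(2L)=-0.0979
  γ=atan2(-0.3220,0.1834)=-1.0531;  ψ=arccos(-0.2642)=1.8381;  θ1=γ+ψ≈0.7851
arm 2 (φ=120.0°): x'=0.0094, y'=0.1024
  A=0.0806, B=-0.3220, C=(l²−L²−A²−y'²−z²)/(2L)=-0.0054
  √(A²+B²)=0.3319;  θ2 = -1.3255+1.5870 ≈ 0.2616
rotate P by −φ3: (0.0840, -0.0593, -0.3220)
  e−x'=0.0060;  (l²−L²−(e−x')²−y'²−z²)/2L = 0.0618
  θ3 = atan2(B,A) + arccos(C/0.3221) = -0.1745

θ₁ = 0.7851, θ₂ = 0.2616, θ₃ = -0.1745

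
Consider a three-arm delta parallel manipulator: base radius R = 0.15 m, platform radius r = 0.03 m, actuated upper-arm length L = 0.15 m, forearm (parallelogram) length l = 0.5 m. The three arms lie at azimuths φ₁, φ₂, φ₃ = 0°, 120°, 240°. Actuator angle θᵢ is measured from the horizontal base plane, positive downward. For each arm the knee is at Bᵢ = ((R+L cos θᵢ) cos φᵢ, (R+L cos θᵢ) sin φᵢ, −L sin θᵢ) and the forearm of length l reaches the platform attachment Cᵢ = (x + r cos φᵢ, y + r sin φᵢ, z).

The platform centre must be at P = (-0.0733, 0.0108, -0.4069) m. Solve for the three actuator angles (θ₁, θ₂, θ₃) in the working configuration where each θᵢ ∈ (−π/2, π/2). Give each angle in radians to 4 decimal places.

rotate P by −φ1: (-0.0733, 0.0108, -0.4069)
  A=0.1933, B=-0.4069, C=(l²−L²−A²−y'²−z²)/(2L)=0.0815
  √(A²+B²)=0.4505;  θ1 = -1.1273+1.3889 ≈ 0.2616
φ2=120.0° → target in arm frame (0.0460, 0.0581)
  A cos θ + B sin θ = C:  0.0740·cos θ + -0.4069·sin θ = 0.1769
  √(A²+B²)=0.4136;  θ2 = -1.3909+1.1287 ≈ -0.2622
φ3=240.0° → target in arm frame (0.0273, -0.0689)
  A cos θ + B sin θ = C:  0.0927·cos θ + -0.4069·sin θ = 0.1620
  √(A²+B²)=0.4173;  θ3 = -1.3468+1.1722 ≈ -0.1746

θ₁ = 0.2616, θ₂ = -0.2622, θ₃ = -0.1746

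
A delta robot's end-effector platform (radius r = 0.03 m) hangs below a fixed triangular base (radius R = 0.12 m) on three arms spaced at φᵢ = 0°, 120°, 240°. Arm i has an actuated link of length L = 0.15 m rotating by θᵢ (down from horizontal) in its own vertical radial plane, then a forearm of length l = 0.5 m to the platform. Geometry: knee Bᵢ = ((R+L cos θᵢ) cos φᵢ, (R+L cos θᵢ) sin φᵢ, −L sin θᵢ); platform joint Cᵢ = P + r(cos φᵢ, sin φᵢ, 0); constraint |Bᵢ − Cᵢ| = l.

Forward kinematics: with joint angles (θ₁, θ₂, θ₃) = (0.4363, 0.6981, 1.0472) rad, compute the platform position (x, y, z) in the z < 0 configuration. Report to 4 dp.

arm 1 at φ=0.0°: e+L cos θ1 = 0.2259;  centre 1 = (0.2259, 0.0000, -0.0634)
φ2=120.0°: virtual centre (-0.1025, 0.1775, -0.0964), radius l
arm 3 at φ=240.0°: e+L cos θ3 = 0.1650;  centre 3 = (-0.0825, -0.1429, -0.1299)
|centre ₂|²−|centre ₁|² = -0.0038;  |centre ₃|²−|centre ₁|² = -0.0110
[-0.6568 0.3549 -0.0661]·P = -0.0038;  [-0.6169 -0.2858 -0.1330]·P = -0.0110
det = 0.4067;  x = 0.0122+-0.1625z,  y = 0.0120+-0.1147z
into |P−centre ₁|² = l²: 1.0396z² + 0.1935z + -0.2002 = 0;  Δ = 0.8698;  z = -0.5416 or 0.3555 → z<0 root = -0.5416
x = 0.1003, y = 0.0741

(0.1003, 0.0741, -0.5416)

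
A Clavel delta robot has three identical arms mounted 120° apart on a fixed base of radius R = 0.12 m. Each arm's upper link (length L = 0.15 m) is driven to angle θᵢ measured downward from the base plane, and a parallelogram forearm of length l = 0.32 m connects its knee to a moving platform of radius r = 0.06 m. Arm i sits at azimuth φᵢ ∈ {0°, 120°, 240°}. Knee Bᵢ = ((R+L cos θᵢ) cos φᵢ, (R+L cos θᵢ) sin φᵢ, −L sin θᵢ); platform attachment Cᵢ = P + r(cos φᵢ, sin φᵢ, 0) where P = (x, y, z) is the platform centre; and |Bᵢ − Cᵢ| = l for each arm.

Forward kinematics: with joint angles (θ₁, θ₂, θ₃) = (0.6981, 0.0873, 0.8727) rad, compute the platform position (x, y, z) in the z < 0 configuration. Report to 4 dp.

(-0.0309, 0.1090, -0.3159)

φ1=0.0°: virtual centre (0.1749, 0.0000, -0.0964), radius l
arm 2 at φ=120.0°: e+L cos θ2 = 0.2094;  S2 = (-0.1047, 0.1814, -0.0131)
arm 3 at φ=240.0°: e+L cos θ3 = 0.1564;  S3 = (-0.0782, -0.1355, -0.1149)
subtract pairs → two planes through P
[-0.5592 0.3627 0.1667]·P = 0.0041;  [-0.5062 -0.2709 -0.0370]·P = -0.0022
det = 0.3351;  x = -0.0009+0.0947z,  y = 0.0100+-0.3135z
quadratic in z: (1.1072)z²+(0.1533)z+(-0.0621)=0, √Δ=0.5463 → z ∈ {-0.3159, 0.1775}; z = -0.3159 (taking z<0)
x = -0.0309, y = 0.1090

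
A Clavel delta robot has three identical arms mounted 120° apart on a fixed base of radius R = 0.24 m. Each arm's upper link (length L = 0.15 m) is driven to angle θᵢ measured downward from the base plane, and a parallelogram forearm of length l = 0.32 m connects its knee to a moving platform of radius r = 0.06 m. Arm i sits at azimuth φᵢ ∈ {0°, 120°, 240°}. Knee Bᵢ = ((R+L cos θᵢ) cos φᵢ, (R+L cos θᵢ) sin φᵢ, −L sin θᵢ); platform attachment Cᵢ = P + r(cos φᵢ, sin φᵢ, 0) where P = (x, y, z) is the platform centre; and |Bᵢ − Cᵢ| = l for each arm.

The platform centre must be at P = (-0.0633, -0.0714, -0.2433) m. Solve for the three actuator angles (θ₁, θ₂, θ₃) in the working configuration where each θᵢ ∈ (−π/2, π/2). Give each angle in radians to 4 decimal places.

arm 1 (φ=0.0°): x'=-0.0633, y'=-0.0714
  A=0.2433, B=-0.2433, C=(l²−L²−A²−y'²−z²)/(2L)=-0.1453
  θ1 = atan2(B,A) + arccos(C/0.3441) = 1.2213
rotate P by −φ2: (-0.0302, 0.0905, -0.2433)
  e−x'=0.2102;  (l²−L²−(e−x')²−y'²−z²)/2L = -0.1056
  θ2 = atan2(B,A) + arccos(C/0.3215) = 1.0470
arm 3 (φ=240.0°): x'=0.0935, y'=-0.0191
  A=0.0865, B=-0.2433, C=(l²−L²−A²−y'²−z²)/(2L)=0.0428
  γ=atan2(-0.2433,0.0865)=-1.2291;  ψ=arccos(0.1659)=1.4041;  θ3=γ+ψ≈0.1749

θ₁ = 1.2213, θ₂ = 1.0470, θ₃ = 0.1749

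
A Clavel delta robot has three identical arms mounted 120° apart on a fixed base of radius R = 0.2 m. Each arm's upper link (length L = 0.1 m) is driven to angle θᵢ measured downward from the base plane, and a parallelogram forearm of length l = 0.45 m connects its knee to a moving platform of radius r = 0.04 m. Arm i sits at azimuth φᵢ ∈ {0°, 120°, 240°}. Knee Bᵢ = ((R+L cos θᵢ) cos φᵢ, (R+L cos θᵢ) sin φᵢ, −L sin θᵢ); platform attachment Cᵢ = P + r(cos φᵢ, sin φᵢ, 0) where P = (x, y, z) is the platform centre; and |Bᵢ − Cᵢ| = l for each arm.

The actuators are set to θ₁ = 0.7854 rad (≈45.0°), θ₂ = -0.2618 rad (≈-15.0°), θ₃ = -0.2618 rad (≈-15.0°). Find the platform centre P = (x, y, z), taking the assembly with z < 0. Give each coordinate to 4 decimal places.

(-0.1097, 0.0000, -0.3650)

arm 1 at φ=0.0°: e+L cos θ1 = 0.2307;  centre 1 = (0.2307, 0.0000, -0.0707)
arm 2 at φ=120.0°: e+L cos θ2 = 0.2566;  centre 2 = (-0.1283, 0.2222, 0.0259)
φ3=240.0°: virtual centre (-0.1283, -0.2222, 0.0259), radius l
subtract pairs → two planes through P
linear system: -0.7180x+0.4444y = 0.0083−0.1932z; -0.7180x+-0.4444y = 0.0083−0.1932z
Cramer: x(z) = -0.0115+0.2691z;  y(z) = 0.0000-0.0000z
into |P−centre ₁|² = l²: 1.0724z² + 0.0111z + -0.1388 = 0;  Δ = 0.5956;  z = -0.3650 or 0.3547 → z<0 root = -0.3650
x = -0.1097, y = 0.0000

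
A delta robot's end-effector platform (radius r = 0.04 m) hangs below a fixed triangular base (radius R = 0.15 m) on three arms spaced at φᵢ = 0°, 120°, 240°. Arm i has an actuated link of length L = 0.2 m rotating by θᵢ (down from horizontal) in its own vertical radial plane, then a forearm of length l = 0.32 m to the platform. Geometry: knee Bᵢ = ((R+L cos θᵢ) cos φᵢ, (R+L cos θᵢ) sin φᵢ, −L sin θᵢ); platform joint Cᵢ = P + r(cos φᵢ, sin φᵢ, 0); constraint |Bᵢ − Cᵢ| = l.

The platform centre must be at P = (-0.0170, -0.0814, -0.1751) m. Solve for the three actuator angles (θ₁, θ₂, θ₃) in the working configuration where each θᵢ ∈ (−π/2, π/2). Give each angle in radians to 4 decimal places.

rotate P by −φ1: (-0.0170, -0.0814, -0.1751)
  A=0.1270, B=-0.1751, C=(l²−L²−A²−y'²−z²)/(2L)=0.0225
  θ1 = atan2(B,A) + arccos(C/0.2163) = 0.5235
rotate P by −φ2: (-0.0620, 0.0554, -0.1751)
  A cos θ + B sin θ = C:  0.1720·cos θ + -0.1751·sin θ = -0.0023
  √(A²+B²)=0.2454;  θ2 = -0.7943+1.5801 ≈ 0.7858
arm 3 (φ=240.0°): x'=0.0790, y'=0.0260
  e−x'=0.0310;  (l²−L²−(e−x')²−y'²−z²)/2L = 0.0753
  √(A²+B²)=0.1778;  θ3 = -1.3955+1.1338 ≈ -0.2617

θ₁ = 0.5235, θ₂ = 0.7858, θ₃ = -0.2617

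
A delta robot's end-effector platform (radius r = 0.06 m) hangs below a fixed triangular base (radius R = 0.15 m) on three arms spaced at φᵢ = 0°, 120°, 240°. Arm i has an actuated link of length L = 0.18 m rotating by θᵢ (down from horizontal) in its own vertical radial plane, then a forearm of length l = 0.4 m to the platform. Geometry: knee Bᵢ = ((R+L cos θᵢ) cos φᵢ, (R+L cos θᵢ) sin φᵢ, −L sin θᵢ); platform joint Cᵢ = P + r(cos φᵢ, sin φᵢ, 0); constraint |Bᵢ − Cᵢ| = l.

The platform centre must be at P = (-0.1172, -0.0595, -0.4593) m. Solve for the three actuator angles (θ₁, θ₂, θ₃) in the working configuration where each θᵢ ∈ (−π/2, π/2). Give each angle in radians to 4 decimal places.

θ₁ = 1.2214, θ₂ = 0.8726, θ₃ = 0.5233

φ1=0.0° → target in arm frame (-0.1172, -0.0595)
  e−x'=0.2072;  (l²−L²−(e−x')²−y'²−z²)/2L = -0.3606
  θ1 = atan2(B,A) + arccos(C/0.5039) = 1.2214
arm 2 (φ=120.0°): x'=0.0071, y'=0.1312
  A cos θ + B sin θ = C:  0.0829·cos θ + -0.4593·sin θ = -0.2985
  √(A²+B²)=0.4667;  θ2 = -1.3922+2.2647 ≈ 0.8726
arm 3 (φ=240.0°): x'=0.1101, y'=-0.0717
  A=-0.0201, B=-0.4593, C=(l²−L²−A²−y'²−z²)/(2L)=-0.2470
  √(A²+B²)=0.4597;  θ3 = -1.6146+2.1379 ≈ 0.5233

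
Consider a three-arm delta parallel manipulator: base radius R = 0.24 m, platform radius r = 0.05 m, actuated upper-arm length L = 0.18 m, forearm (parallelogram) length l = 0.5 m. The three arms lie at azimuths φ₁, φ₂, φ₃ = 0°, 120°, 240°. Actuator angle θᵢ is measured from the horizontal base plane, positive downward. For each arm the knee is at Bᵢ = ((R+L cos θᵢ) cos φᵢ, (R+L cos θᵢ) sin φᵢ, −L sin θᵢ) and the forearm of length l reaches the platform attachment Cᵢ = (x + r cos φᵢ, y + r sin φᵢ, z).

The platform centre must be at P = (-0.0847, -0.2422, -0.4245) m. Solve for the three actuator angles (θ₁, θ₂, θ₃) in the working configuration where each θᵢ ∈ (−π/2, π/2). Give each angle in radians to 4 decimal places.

arm 1 (φ=0.0°): x'=-0.0847, y'=-0.2422
  A cos θ + B sin θ = C:  0.2747·cos θ + -0.4245·sin θ = -0.2687
  γ=atan2(-0.4245,0.2747)=-0.9965;  ψ=arccos(-0.5314)=2.1310;  θ1=γ+ψ≈1.1345
arm 2 (φ=120.0°): x'=-0.1674, y'=0.1945
  A cos θ + B sin θ = C:  0.3574·cos θ + -0.4245·sin θ = -0.3560
  √(A²+B²)=0.5549;  θ2 = -0.8710+2.2672 ≈ 1.3962
arm 3 (φ=240.0°): x'=0.2521, y'=0.0477
  A=-0.0621, B=-0.4245, C=(l²−L²−A²−y'²−z²)/(2L)=0.0868
  θ3 = atan2(B,A) + arccos(C/0.4290) = -0.3491

θ₁ = 1.1345, θ₂ = 1.3962, θ₃ = -0.3491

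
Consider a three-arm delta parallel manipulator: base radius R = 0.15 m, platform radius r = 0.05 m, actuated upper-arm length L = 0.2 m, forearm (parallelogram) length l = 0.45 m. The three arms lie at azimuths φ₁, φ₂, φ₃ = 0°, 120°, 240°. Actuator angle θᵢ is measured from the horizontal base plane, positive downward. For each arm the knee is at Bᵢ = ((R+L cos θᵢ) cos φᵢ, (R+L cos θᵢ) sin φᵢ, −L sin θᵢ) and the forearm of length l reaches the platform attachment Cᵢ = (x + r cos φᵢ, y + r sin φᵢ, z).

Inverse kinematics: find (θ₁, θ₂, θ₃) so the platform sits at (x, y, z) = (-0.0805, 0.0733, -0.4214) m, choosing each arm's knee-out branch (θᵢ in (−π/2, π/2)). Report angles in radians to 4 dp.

φ1=0.0° → target in arm frame (-0.0805, 0.0733)
  e−x'=0.1805;  (l²−L²−(e−x')²−y'²−z²)/2L = -0.1326
  √(A²+B²)=0.4584;  θ1 = -1.1661+1.8642 ≈ 0.6981
φ2=120.0° → target in arm frame (0.1037, 0.0331)
  A=-0.0037, B=-0.4214, C=(l²−L²−A²−y'²−z²)/(2L)=-0.0405
  √(A²+B²)=0.4214;  θ2 = -1.5796+1.6670 ≈ 0.0873
arm 3 (φ=240.0°): x'=-0.0232, y'=-0.1064
  A=0.1232, B=-0.4214, C=(l²−L²−A²−y'²−z²)/(2L)=-0.1039
  θ3 = atan2(B,A) + arccos(C/0.4390) = 0.5235

θ₁ = 0.6981, θ₂ = 0.0873, θ₃ = 0.5235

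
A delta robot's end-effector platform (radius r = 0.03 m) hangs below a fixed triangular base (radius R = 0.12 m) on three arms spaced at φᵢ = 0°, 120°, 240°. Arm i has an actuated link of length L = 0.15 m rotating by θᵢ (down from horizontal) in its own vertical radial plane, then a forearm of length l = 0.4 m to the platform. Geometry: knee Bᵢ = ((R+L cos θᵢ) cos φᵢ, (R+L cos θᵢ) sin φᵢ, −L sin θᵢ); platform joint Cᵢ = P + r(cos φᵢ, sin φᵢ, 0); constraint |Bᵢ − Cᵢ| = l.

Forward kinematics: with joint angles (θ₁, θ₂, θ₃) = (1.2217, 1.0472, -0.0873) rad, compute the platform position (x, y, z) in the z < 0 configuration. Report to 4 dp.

arm 1 at φ=0.0°: ρ1 = 0.1413;  S1 = (0.1413, 0.0000, -0.1410)
φ2=120.0°: virtual centre (-0.0825, 0.1429, -0.1299), radius l
φ3=240.0°: virtual centre (-0.1197, -0.2074, 0.0131), radius l
|S₂|²−|S₁|² = 0.0043;  |S₃|²−|S₁|² = 0.0177
linear system: -0.4476x+0.2858y = 0.0043−0.0221z; -0.5220x+-0.4147y = 0.0177−0.3081z
det = 0.3348;  x = -0.0204+0.2903z,  y = -0.0170+0.3774z
sphere 1 gives Az²+Bz+C=0 with A=1.2267, B=0.1752, C=-0.1137;  B²−4AC=0.5887;  roots -0.3841, 0.2413;  negative root z = -0.3841
x = -0.1319, y = -0.1619

(-0.1319, -0.1619, -0.3841)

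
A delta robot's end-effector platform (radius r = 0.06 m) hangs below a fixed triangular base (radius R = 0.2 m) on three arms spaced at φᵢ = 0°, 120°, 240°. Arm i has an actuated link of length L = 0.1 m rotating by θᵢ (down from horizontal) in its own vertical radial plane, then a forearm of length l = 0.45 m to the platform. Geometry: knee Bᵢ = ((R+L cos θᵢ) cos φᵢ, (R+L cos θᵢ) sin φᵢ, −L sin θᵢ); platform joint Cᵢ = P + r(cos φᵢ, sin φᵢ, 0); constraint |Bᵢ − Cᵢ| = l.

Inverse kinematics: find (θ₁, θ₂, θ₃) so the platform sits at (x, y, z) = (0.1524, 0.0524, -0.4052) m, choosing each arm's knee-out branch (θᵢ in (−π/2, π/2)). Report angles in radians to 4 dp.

θ₁ = -0.3494, θ₂ = 0.6977, θ₃ = 1.1340

rotate P by −φ1: (0.1524, 0.0524, -0.4052)
  A=-0.0124, B=-0.4052, C=(l²−L²−A²−y'²−z²)/(2L)=0.1271
  θ1 = atan2(B,A) + arccos(C/0.4054) = -0.3494
rotate P by −φ2: (-0.0308, -0.1582, -0.4052)
  A=0.1708, B=-0.4052, C=(l²−L²−A²−y'²−z²)/(2L)=-0.1294
  √(A²+B²)=0.4397;  θ2 = -1.1718+1.8696 ≈ 0.6977
φ3=240.0° → target in arm frame (-0.1216, 0.1058)
  A cos θ + B sin θ = C:  0.2616·cos θ + -0.4052·sin θ = -0.2565
  θ3 = atan2(B,A) + arccos(C/0.4823) = 1.1340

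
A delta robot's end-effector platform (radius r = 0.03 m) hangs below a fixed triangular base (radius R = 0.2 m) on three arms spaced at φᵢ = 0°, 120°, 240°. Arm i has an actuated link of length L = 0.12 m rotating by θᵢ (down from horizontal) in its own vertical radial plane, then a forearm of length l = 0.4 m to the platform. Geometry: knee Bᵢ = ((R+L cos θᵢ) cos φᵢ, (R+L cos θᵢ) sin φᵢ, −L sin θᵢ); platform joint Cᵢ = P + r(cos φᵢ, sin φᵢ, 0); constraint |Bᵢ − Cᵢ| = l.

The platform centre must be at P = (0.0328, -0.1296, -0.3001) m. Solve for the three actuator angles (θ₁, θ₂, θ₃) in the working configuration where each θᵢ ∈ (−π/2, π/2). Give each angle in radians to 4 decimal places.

θ₁ = 0.1745, θ₂ = 1.1343, θ₃ = -0.3490

arm 1 (φ=0.0°): x'=0.0328, y'=-0.1296
  e−x'=0.1372;  (l²−L²−(e−x')²−y'²−z²)/2L = 0.0830
  √(A²+B²)=0.3300;  θ1 = -1.1420+1.3165 ≈ 0.1745
rotate P by −φ2: (-0.1286, 0.0364, -0.3001)
  e−x'=0.2986;  (l²−L²−(e−x')²−y'²−z²)/2L = -0.1457
  θ2 = atan2(B,A) + arccos(C/0.4234) = 1.1343
rotate P by −φ3: (0.0958, 0.0932, -0.3001)
  A=0.0742, B=-0.3001, C=(l²−L²−A²−y'²−z²)/(2L)=0.1723
  θ3 = atan2(B,A) + arccos(C/0.3091) = -0.3490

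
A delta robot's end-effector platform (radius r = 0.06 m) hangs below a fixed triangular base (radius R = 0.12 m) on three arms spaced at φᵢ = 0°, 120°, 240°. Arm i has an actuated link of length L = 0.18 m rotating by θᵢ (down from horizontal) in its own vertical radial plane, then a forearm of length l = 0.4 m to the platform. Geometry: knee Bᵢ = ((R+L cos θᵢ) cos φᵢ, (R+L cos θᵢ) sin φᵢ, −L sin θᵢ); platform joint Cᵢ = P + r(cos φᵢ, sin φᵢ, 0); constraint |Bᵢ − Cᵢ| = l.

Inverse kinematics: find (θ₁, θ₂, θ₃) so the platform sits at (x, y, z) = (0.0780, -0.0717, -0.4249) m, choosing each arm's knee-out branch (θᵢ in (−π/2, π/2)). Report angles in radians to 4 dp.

rotate P by −φ1: (0.0780, -0.0717, -0.4249)
  A=-0.0180, B=-0.4249, C=(l²−L²−A²−y'²−z²)/(2L)=-0.1622
  √(A²+B²)=0.4253;  θ1 = -1.6131+1.9622 ≈ 0.3491
arm 2 (φ=120.0°): x'=-0.1011, y'=-0.0317
  A cos θ + B sin θ = C:  0.1611·cos θ + -0.4249·sin θ = -0.2219
  √(A²+B²)=0.4544;  θ2 = -1.2084+2.0810 ≈ 0.8726
rotate P by −φ3: (0.0231, 0.1034, -0.4249)
  A cos θ + B sin θ = C:  0.0369·cos θ + -0.4249·sin θ = -0.1805
  √(A²+B²)=0.4265;  θ3 = -1.4842+2.0079 ≈ 0.5237

θ₁ = 0.3491, θ₂ = 0.8726, θ₃ = 0.5237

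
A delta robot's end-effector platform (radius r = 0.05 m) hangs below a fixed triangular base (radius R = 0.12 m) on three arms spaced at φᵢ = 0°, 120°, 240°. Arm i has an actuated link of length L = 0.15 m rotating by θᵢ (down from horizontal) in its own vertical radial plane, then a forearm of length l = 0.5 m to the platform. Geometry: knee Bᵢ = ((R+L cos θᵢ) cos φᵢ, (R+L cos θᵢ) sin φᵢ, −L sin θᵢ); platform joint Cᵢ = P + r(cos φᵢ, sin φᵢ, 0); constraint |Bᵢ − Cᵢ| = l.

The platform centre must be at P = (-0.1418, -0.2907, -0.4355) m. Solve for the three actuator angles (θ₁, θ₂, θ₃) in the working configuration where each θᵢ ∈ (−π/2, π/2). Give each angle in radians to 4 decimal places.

θ₁ = 1.1342, θ₂ = 1.2214, θ₃ = -0.3493

arm 1 (φ=0.0°): x'=-0.1418, y'=-0.2907
  A cos θ + B sin θ = C:  0.2118·cos θ + -0.4355·sin θ = -0.3051
  γ=atan2(-0.4355,0.2118)=-1.1181;  ψ=arccos(-0.6300)=2.2523;  θ1=γ+ψ≈1.1342
φ2=120.0° → target in arm frame (-0.1809, 0.2682)
  A=0.2509, B=-0.4355, C=(l²−L²−A²−y'²−z²)/(2L)=-0.3233
  θ2 = atan2(B,A) + arccos(C/0.5026) = 1.2214
rotate P by −φ3: (0.3227, 0.0225, -0.4355)
  e−x'=-0.2527;  (l²−L²−(e−x')²−y'²−z²)/2L = -0.0883
  γ=atan2(-0.4355,-0.2527)=-2.0965;  ψ=arccos(-0.1755)=1.7472;  θ3=γ+ψ≈-0.3493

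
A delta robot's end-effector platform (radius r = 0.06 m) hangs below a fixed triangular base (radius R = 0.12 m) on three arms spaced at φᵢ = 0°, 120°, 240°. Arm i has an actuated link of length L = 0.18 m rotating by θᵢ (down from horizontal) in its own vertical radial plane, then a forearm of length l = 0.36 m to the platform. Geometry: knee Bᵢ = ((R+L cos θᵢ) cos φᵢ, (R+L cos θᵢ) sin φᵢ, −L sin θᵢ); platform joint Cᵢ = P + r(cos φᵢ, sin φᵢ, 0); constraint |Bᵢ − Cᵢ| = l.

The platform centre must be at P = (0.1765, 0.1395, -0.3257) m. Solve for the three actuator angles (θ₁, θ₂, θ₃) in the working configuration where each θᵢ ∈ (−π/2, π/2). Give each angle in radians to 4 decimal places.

arm 1 (φ=0.0°): x'=0.1765, y'=0.1395
  A cos θ + B sin θ = C:  -0.1165·cos θ + -0.3257·sin θ = -0.1164
  θ1 = atan2(B,A) + arccos(C/0.3459) = -0.0002
φ2=120.0° → target in arm frame (0.0326, -0.2226)
  A cos θ + B sin θ = C:  0.0274·cos θ + -0.3257·sin θ = -0.1644
  √(A²+B²)=0.3269;  θ2 = -1.4867+2.0979 ≈ 0.6111
arm 3 (φ=240.0°): x'=-0.2091, y'=0.0831
  e−x'=0.2691;  (l²−L²−(e−x')²−y'²−z²)/2L = -0.2449
  θ3 = atan2(B,A) + arccos(C/0.4225) = 1.3089

θ₁ = -0.0002, θ₂ = 0.6111, θ₃ = 1.3089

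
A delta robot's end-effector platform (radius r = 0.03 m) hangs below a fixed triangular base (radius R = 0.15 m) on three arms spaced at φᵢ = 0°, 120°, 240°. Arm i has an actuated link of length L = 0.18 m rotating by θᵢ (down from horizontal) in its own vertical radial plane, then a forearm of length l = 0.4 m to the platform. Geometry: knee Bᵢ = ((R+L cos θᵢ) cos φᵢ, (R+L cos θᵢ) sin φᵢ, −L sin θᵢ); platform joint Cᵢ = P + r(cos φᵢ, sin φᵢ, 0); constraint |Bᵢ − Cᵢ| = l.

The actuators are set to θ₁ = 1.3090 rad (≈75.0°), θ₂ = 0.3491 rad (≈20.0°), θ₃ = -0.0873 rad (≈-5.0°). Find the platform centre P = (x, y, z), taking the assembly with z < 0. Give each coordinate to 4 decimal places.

φ1=0.0°: virtual centre (0.1666, 0.0000, -0.1739), radius l
O2 = (0.2891·cos120.0°, 0.2891·sin120.0°, -0.0616) = (-0.1446, 0.2504, -0.0616)
arm 3 at φ=240.0°: e+L cos θ3 = 0.2993;  O3 = (-0.1497, -0.2592, 0.0157)
|O₂|²−|O₁|² = 0.0294;  |O₃|²−|O₁|² = 0.0319
linear system: -0.6223x+0.5008y = 0.0294−0.2246z; -0.6325x+-0.5184y = 0.0319−0.3791z
det = 0.6394;  x = -0.0488+0.4791z,  y = -0.0019+0.1468z
quadratic in z: (1.2511)z²+(0.1408)z+(-0.0834)=0, √Δ=0.6611 → z ∈ {-0.3205, 0.2079}; z = -0.3205 (taking z<0)
x = -0.2023, y = -0.0490

(-0.2023, -0.0490, -0.3205)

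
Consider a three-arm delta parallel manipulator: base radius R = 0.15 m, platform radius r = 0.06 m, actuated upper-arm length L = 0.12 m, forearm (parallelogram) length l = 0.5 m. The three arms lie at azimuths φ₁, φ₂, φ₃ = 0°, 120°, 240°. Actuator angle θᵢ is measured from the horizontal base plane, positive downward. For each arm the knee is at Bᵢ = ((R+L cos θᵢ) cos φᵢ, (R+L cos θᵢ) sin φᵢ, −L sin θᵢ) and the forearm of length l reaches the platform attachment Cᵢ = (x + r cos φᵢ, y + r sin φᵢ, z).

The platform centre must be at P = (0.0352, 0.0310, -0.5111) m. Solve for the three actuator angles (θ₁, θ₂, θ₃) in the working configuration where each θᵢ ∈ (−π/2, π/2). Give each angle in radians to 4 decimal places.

φ1=0.0° → target in arm frame (0.0352, 0.0310)
  A cos θ + B sin θ = C:  0.0548·cos θ + -0.5111·sin θ = -0.1233
  θ1 = atan2(B,A) + arccos(C/0.5140) = 0.3490
arm 2 (φ=120.0°): x'=0.0092, y'=-0.0460
  e−x'=0.0808;  (l²−L²−(e−x')²−y'²−z²)/2L = -0.1427
  θ2 = atan2(B,A) + arccos(C/0.5174) = 0.4362
arm 3 (φ=240.0°): x'=-0.0444, y'=0.0150
  A=0.1344, B=-0.5111, C=(l²−L²−A²−y'²−z²)/(2L)=-0.1830
  θ3 = atan2(B,A) + arccos(C/0.5285) = 0.6109

θ₁ = 0.3490, θ₂ = 0.4362, θ₃ = 0.6109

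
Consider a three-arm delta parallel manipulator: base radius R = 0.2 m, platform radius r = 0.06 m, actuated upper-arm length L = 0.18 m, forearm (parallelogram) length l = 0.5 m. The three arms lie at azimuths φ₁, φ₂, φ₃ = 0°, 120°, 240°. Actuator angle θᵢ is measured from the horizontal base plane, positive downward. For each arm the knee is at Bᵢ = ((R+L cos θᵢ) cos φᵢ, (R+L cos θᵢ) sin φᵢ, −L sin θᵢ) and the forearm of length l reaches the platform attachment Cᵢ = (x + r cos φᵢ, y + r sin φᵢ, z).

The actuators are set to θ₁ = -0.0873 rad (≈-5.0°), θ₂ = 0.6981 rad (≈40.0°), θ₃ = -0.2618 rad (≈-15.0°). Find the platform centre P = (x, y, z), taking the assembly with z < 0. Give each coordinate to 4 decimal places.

O1 = (0.3193·cos0.0°, 0.3193·sin0.0°, 0.0157) = (0.3193, 0.0000, 0.0157)
arm 2 at φ=120.0°: ρ2 = 0.2779;  O2 = (-0.1389, 0.2407, -0.1157)
arm 3 at φ=240.0°: ρ3 = 0.3139;  O3 = (-0.1569, -0.2718, 0.0466)
subtract pairs → two planes through P
linear system: -0.9165x+0.4813y = -0.0116−-0.2628z; -0.9525x+-0.5436y = -0.0015−0.0618z
det = 0.9567;  x = 0.0074+-0.1182z,  y = -0.0101+0.3208z
quadratic in z: (1.1169)z²+(0.0359)z+(-0.1523)=0, √Δ=0.8258 → z ∈ {-0.3857, 0.3536}; z = -0.3857 (taking z<0)
x = 0.0530, y = -0.1338

(0.0530, -0.1338, -0.3857)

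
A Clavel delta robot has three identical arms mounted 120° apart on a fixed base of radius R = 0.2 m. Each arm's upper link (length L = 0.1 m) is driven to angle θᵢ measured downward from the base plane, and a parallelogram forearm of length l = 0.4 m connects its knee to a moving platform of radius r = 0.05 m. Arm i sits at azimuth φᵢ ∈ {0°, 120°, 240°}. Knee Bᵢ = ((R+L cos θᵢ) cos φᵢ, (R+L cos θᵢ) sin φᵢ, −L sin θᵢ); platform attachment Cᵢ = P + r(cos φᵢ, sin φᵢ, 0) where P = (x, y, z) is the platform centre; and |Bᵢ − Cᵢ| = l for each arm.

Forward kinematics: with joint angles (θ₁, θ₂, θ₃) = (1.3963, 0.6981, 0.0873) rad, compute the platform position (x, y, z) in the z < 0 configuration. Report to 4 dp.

(-0.1163, -0.0556, -0.3750)

φ1=0.0°: virtual centre (0.1674, 0.0000, -0.0985), radius l
arm 2 at φ=120.0°: ρ2 = 0.2266;  S2 = (-0.1133, 0.1962, -0.0643)
φ3=240.0°: virtual centre (-0.1248, -0.2162, -0.0087), radius l
eliminate P² terms by subtracting sphere 1 from 2 and 3
[-0.5613 0.3925 0.0684]·P = 0.0178;  [-0.5843 -0.4324 0.1795]·P = 0.0247
det = 0.4720;  x = -0.0368+0.2119z,  y = -0.0073+0.1288z
into |P−S₁|² = l²: 1.0615z² + 0.1085z + -0.1086 = 0;  Δ = 0.4728;  z = -0.3750 or 0.2727 → z<0 root = -0.3750
x = -0.1163, y = -0.0556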